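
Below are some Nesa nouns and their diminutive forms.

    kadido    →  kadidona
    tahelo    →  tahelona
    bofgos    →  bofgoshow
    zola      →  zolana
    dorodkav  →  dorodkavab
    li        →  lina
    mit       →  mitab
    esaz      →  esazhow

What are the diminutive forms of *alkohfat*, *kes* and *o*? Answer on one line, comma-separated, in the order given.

Looking at the final sound of each stem: -how when the stem ends in a sibilant (*bofgos*, *esaz*); -ab when the stem ends in a non-sibilant consonant (*dorodkav*, *mit*); -na when the stem ends in a vowel (*kadido*, *tahelo*, *zola*, *li*).
*alkohfat* — final sound /t/ (a non-sibilant consonant) → -ab → *alkohfatab*.
Since the final sound of *kes* is /s/ (a sibilant), it takes -how, giving *keshow*.
Since the final sound of *o* is /o/ (a vowel), it takes -na, giving *ona*.

alkohfatab, keshow, ona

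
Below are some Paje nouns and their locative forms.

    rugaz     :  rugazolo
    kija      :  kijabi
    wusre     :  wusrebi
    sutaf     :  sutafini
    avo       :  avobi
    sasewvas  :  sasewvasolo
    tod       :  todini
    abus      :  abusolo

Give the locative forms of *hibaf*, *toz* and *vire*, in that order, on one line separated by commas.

hibafini, tozolo, virebi

The pattern is sibilance of the final sound: -olo when the stem ends in a sibilant (*rugaz*, *sasewvas*, *abus*); -ini when the stem ends in a non-sibilant consonant (*sutaf*, *tod*); -bi when the stem ends in a vowel (*kija*, *wusre*, *avo*).
*hibaf* — final sound /f/ (a non-sibilant consonant) → -ini → *hibafini*.
Since the final sound of *toz* is /z/ (a sibilant), it takes -olo, giving *tozolo*.
*vire* — final sound /e/ (a vowel) → -bi → *virebi*.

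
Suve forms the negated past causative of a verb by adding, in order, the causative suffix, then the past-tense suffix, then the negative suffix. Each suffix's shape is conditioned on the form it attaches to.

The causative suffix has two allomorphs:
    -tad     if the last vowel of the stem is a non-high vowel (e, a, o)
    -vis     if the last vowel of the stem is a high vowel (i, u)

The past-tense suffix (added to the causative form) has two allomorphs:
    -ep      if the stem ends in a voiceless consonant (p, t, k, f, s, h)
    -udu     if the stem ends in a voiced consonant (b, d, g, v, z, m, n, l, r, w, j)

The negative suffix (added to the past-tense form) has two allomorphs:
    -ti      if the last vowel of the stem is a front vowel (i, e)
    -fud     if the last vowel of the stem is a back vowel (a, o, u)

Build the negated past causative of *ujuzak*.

The last vowel of *ujuzak* is /a/, which is a non-high vowel, so the causative suffix is -tad, giving *ujuzaktad*.
The causative form *ujuzaktad*: final consonant = /d/, voiced → -udu → *ujuzaktadudu*.
Since the last vowel of the past-tense form *ujuzaktadudu* is /u/ (a back vowel), it takes -fud, giving *ujuzaktadudufud*.

ujuzaktadudufud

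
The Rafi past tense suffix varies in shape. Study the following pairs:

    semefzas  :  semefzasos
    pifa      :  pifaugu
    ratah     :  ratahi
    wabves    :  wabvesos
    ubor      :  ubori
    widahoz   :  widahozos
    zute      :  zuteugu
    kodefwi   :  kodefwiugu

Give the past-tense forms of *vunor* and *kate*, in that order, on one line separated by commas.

The pattern is sibilance of the final sound: -os when the stem ends in a sibilant (*semefzas*, *wabves*, *widahoz*); -i when the stem ends in a non-sibilant consonant (*ratah*, *ubor*); -ugu when the stem ends in a vowel (*pifa*, *zute*, *kodefwi*).
*vunor*: final sound = /r/, a non-sibilant consonant → -i → *vunori*.
*kate*: final sound = /e/, a vowel → -ugu → *kateugu*.

vunori, kateugu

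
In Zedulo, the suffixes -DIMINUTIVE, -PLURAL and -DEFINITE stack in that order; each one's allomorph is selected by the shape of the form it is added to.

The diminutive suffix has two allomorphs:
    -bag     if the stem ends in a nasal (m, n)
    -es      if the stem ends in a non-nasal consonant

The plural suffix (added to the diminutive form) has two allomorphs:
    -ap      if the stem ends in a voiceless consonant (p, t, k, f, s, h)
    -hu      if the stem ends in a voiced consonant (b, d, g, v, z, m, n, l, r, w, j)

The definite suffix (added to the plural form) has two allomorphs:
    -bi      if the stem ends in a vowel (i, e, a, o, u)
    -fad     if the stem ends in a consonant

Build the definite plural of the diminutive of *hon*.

honbaghubi

The final consonant of *hon* is /n/, which is a nasal, so the diminutive suffix is -bag, giving *honbag*.
The diminutive form *honbag*: final consonant = /g/, voiced → -hu → *honbaghu*.
The plural form *honbaghu*: final sound = /u/, a vowel → -bi → *honbaghubi*.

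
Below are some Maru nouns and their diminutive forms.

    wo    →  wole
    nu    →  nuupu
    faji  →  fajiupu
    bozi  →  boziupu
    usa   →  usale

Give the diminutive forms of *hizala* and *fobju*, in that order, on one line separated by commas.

The alternation tracks the last vowel of the stem — -upu when the last vowel of the stem is a high vowel (*nu*, *faji*, *bozi*); -le when the last vowel of the stem is a non-high vowel (*wo*, *usa*).
*hizala*: last vowel = /a/, a non-high vowel → -le → *hizalale*.
Since the last vowel of *fobju* is /u/ (a high vowel), it takes -upu, giving *fobjuupu*.

hizalale, fobjuupu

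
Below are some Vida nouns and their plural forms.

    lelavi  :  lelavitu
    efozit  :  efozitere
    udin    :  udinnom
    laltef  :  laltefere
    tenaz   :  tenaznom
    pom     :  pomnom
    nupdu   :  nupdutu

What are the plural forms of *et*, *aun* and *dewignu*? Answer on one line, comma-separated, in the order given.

etere, aunnom, dewignutu

The alternation tracks the final sound of the stem — -ere when the stem ends in a voiceless consonant (*efozit*, *laltef*); -nom when the stem ends in a voiced consonant (*udin*, *tenaz*, *pom*); -tu when the stem ends in a vowel (*lelavi*, *nupdu*).
*et*: final sound = /t/, a voiceless consonant → -ere → *etere*.
*aun* — final sound /n/ (a voiced consonant) → -nom → *aunnom*.
Since the final sound of *dewignu* is /u/ (a vowel), it takes -tu, giving *dewignutu*.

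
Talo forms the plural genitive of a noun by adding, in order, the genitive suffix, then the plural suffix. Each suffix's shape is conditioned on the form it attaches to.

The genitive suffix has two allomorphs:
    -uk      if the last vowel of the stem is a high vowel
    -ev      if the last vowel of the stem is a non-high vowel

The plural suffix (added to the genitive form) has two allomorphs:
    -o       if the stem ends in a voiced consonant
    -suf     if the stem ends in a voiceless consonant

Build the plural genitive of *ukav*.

The last vowel of *ukav* is /a/, which is a non-high vowel, so the genitive suffix is -ev, giving *ukavev*.
Since the final consonant of the genitive form *ukavev* is /v/ (voiced), it takes -o, giving *ukavevo*.

ukavevo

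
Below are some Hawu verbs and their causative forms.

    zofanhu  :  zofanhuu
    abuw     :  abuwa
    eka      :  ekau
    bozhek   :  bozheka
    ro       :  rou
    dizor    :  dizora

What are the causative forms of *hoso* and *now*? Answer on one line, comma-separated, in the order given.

The suffix is conditioned by the final sound: -a when the stem ends in a consonant (*abuw*, *bozhek*, *dizor*); -u when the stem ends in a vowel (*zofanhu*, *eka*, *ro*).
Since the final sound of *hoso* is /o/ (a vowel), it takes -u, giving *hosou*.
*now*: final sound = /w/, a consonant → -a → *nowa*.

hosou, nowa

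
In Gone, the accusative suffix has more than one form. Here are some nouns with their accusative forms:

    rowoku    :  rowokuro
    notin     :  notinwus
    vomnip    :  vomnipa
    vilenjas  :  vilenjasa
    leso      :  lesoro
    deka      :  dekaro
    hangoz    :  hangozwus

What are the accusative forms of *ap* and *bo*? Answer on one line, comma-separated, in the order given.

apa, boro

The suffix is conditioned by the final sound: -a when the stem ends in a voiceless consonant (*vomnip*, *vilenjas*); -wus when the stem ends in a voiced consonant (*notin*, *hangoz*); -ro when the stem ends in a vowel (*rowoku*, *leso*, *deka*).
Since the final sound of *ap* is /p/ (a voiceless consonant), it takes -a, giving *apa*.
Since the final sound of *bo* is /o/ (a vowel), it takes -ro, giving *boro*.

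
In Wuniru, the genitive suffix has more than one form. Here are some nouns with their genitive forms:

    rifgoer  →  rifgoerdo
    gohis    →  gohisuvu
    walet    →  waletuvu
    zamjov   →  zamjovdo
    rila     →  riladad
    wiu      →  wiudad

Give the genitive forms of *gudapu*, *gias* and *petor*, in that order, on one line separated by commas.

The pattern is voicing of the final sound: -uvu when the stem ends in a voiceless consonant (*gohis*, *walet*); -do when the stem ends in a voiced consonant (*rifgoer*, *zamjov*); -dad when the stem ends in a vowel (*rila*, *wiu*).
*gudapu* — final sound /u/ (a vowel) → -dad → *gudapudad*.
*gias*: final sound = /s/, a voiceless consonant → -uvu → *giasuvu*.
Since the final sound of *petor* is /r/ (a voiced consonant), it takes -do, giving *petordo*.

gudapudad, giasuvu, petordo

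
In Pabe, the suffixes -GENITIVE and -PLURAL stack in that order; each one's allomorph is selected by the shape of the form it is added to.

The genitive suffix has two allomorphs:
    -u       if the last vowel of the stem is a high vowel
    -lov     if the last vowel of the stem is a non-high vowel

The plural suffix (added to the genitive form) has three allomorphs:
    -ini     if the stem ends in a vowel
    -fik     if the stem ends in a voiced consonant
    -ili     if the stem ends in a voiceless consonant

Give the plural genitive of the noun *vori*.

*vori*: last vowel = /i/, a high vowel → -u → *voriu*.
Since the final sound of the genitive form *voriu* is /u/ (a vowel), it takes -ini, giving *voriuini*.

voriuini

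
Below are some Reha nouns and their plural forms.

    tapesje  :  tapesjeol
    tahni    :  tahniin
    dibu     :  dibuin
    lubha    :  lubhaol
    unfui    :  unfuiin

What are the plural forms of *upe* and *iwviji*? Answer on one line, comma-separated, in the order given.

upeol, iwvijiin

Looking at the last vowel of each stem: -in when the last vowel of the stem is a high vowel (*tahni*, *dibu*, *unfui*); -ol when the last vowel of the stem is a non-high vowel (*tapesje*, *lubha*).
*upe*: last vowel = /e/, a non-high vowel → -ol → *upeol*.
*iwviji* — last vowel /i/ (a high vowel) → -in → *iwvijiin*.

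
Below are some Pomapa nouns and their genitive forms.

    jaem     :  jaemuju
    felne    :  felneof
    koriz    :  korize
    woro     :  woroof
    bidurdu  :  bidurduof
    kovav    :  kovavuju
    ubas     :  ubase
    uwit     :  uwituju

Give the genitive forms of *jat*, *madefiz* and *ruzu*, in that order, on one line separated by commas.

jatuju, madefize, ruzuof

The alternation tracks the final sound of the stem — -e when the stem ends in a sibilant (*koriz*, *ubas*); -uju when the stem ends in a non-sibilant consonant (*jaem*, *kovav*, *uwit*); -of when the stem ends in a vowel (*felne*, *woro*, *bidurdu*).
The final sound of *jat* is /t/, which is a non-sibilant consonant, so the suffix is -uju, giving *jatuju*.
*madefiz* — final sound /z/ (a sibilant) → -e → *madefize*.
Since the final sound of *ruzu* is /u/ (a vowel), it takes -of, giving *ruzuof*.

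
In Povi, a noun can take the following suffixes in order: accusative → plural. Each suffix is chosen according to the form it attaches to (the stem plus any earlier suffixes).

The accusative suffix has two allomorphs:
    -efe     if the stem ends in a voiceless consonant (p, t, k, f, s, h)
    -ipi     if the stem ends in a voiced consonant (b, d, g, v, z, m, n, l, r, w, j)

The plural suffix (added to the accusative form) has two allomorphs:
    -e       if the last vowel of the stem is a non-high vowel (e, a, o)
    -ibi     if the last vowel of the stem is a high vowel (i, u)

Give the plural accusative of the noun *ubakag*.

ubakagipiibi

*ubakag* — final consonant /g/ (voiced) → -ipi → *ubakagipi*.
The last vowel of the accusative form *ubakagipi* is /i/, which is a high vowel, so the plural suffix is -ibi, giving *ubakagipiibi*.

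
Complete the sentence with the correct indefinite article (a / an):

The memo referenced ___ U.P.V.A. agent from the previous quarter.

The indefinite article is chosen by the initial *sound* of the following word, not its spelling.
The initialism *U.P.V.A.* is read letter by letter; the first letter, U, is pronounced /juː/, which begins with a consonant sound.
So the article is *a*: The memo referenced a U.P.V.A. agent from the previous quarter.

a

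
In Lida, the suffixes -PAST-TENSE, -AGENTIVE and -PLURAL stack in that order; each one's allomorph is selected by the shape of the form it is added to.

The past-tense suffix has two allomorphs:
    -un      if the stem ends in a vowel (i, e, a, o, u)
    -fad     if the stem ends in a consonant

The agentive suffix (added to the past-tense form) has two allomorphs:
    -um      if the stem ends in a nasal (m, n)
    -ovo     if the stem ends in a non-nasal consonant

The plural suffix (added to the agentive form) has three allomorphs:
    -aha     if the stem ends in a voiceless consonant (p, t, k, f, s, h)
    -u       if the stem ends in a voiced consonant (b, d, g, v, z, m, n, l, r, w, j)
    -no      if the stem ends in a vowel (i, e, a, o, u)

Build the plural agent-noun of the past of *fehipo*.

fehipounumu

*fehipo*: final sound = /o/, a vowel → -un → *fehipoun*.
The past-tense form *fehipoun* — final consonant /n/ (a nasal) → -um → *fehipounum*.
The agentive form *fehipounum* — final sound /m/ (a voiced consonant) → -u → *fehipounumu*.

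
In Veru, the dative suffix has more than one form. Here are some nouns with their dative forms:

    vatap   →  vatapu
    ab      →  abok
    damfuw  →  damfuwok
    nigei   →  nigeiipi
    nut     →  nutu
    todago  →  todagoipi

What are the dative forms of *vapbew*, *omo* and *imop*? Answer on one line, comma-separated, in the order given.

vapbewok, omoipi, imopu

Looking at the final sound of each stem: -u when the stem ends in a voiceless consonant (*vatap*, *nut*); -ok when the stem ends in a voiced consonant (*ab*, *damfuw*); -ipi when the stem ends in a vowel (*nigei*, *todago*).
Since the final sound of *vapbew* is /w/ (a voiced consonant), it takes -ok, giving *vapbewok*.
*omo* — final sound /o/ (a vowel) → -ipi → *omoipi*.
The final sound of *imop* is /p/, which is a voiceless consonant, so the suffix is -u, giving *imopu*.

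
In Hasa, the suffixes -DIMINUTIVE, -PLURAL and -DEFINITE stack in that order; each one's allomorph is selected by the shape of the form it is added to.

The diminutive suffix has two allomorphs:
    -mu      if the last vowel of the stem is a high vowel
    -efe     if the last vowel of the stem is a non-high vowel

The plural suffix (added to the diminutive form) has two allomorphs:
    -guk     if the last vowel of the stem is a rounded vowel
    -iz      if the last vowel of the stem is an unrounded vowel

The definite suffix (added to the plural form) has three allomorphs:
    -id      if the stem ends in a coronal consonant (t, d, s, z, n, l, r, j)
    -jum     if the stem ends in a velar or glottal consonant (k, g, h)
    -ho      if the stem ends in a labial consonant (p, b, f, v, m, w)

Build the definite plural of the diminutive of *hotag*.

hotagefeizid

Since the last vowel of *hotag* is /a/ (a non-high vowel), it takes -efe, giving *hotagefe*.
The last vowel of the diminutive form *hotagefe* is /e/, which is an unrounded vowel, so the plural suffix is -iz, giving *hotagefeiz*.
The final consonant of the plural form *hotagefeiz* is /z/, which is coronal, so the definite suffix is -id, giving *hotagefeizid*.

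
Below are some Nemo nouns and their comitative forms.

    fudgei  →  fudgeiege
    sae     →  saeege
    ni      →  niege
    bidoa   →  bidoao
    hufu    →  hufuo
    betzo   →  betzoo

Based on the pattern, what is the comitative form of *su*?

Looking at the last vowel of each stem: -ege when the last vowel of the stem is a front vowel (*fudgei*, *sae*, *ni*); -o when the last vowel of the stem is a back vowel (*bidoa*, *hufu*, *betzo*).
The last vowel of *su* is /u/, which is a back vowel, so the suffix is -o, giving *suo*.

suo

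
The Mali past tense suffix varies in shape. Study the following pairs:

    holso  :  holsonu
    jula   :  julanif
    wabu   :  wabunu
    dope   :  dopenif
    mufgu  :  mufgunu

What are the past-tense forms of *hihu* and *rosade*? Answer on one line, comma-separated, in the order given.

hihunu, rosadenif

The pattern is rounding harmony: -nu when the last vowel of the stem is a rounded vowel (*holso*, *wabu*, *mufgu*); -nif when the last vowel of the stem is an unrounded vowel (*jula*, *dope*).
Since the last vowel of *hihu* is /u/ (a rounded vowel), it takes -nu, giving *hihunu*.
Since the last vowel of *rosade* is /e/ (an unrounded vowel), it takes -nif, giving *rosadenif*.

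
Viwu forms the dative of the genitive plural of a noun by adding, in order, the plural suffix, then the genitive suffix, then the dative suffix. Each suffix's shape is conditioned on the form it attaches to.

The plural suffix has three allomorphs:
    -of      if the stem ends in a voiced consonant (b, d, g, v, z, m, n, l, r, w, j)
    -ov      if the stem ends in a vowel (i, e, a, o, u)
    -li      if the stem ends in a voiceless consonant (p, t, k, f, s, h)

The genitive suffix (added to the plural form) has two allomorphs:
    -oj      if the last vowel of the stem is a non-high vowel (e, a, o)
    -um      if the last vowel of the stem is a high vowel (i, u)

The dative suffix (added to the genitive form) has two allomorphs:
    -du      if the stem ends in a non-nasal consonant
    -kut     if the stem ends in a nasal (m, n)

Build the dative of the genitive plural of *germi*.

germiovojdu

The final sound of *germi* is /i/, which is a vowel, so the plural suffix is -ov, giving *germiov*.
The last vowel of the plural form *germiov* is /o/, which is a non-high vowel, so the genitive suffix is -oj, giving *germiovoj*.
The genitive form *germiovoj* — final consonant /j/ (non-nasal) → -du → *germiovojdu*.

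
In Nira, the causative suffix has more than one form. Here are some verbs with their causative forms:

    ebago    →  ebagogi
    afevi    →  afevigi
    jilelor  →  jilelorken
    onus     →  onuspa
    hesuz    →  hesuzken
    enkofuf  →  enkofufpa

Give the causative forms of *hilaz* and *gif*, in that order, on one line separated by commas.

hilazken, gifpa

The alternation tracks the final sound of the stem — -pa when the stem ends in a voiceless consonant (*onus*, *enkofuf*); -ken when the stem ends in a voiced consonant (*jilelor*, *hesuz*); -gi when the stem ends in a vowel (*ebago*, *afevi*).
Since the final sound of *hilaz* is /z/ (a voiced consonant), it takes -ken, giving *hilazken*.
*gif*: final sound = /f/, a voiceless consonant → -pa → *gifpa*.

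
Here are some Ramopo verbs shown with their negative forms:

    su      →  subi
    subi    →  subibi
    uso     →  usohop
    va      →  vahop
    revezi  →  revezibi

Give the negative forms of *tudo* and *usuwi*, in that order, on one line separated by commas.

The pattern is height harmony: -bi when the last vowel of the stem is a high vowel (*su*, *subi*, *revezi*); -hop when the last vowel of the stem is a non-high vowel (*uso*, *va*).
The last vowel of *tudo* is /o/, which is a non-high vowel, so the suffix is -hop, giving *tudohop*.
Since the last vowel of *usuwi* is /i/ (a high vowel), it takes -bi, giving *usuwibi*.

tudohop, usuwibi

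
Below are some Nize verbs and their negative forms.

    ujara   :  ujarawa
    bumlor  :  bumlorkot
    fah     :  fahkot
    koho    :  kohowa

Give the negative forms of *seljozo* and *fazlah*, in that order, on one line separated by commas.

seljozowa, fazlahkot

The suffix is conditioned by the final sound: -kot when the stem ends in a consonant (*bumlor*, *fah*); -wa when the stem ends in a vowel (*ujara*, *koho*).
*seljozo*: final sound = /o/, a vowel → -wa → *seljozowa*.
The final sound of *fazlah* is /h/, which is a consonant, so the suffix is -kot, giving *fazlahkot*.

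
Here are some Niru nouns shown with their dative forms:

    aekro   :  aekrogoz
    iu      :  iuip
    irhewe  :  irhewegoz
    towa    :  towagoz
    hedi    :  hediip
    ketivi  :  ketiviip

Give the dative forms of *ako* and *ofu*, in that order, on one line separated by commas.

akogoz, ofuip

The suffix is conditioned by the last vowel: -ip when the last vowel of the stem is a high vowel (*iu*, *hedi*, *ketivi*); -goz when the last vowel of the stem is a non-high vowel (*aekro*, *irhewe*, *towa*).
*ako* — last vowel /o/ (a non-high vowel) → -goz → *akogoz*.
*ofu*: last vowel = /u/, a high vowel → -ip → *ofuip*.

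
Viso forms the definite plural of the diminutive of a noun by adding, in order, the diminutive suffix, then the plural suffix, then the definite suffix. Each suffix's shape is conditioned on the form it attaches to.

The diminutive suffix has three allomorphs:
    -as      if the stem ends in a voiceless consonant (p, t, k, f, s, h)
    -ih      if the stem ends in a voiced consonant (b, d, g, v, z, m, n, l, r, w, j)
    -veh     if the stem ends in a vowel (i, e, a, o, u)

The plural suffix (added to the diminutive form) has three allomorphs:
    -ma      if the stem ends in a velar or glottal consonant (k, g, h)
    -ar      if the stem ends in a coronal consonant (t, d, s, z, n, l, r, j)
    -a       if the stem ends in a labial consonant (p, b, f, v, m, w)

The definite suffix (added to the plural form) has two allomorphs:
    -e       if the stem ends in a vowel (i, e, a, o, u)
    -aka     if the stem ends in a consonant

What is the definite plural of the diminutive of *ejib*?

The final sound of *ejib* is /b/, which is a voiced consonant, so the diminutive suffix is -ih, giving *ejibih*.
The diminutive form *ejibih*: final consonant = /h/, velar/glottal → -ma → *ejibihma*.
Since the final sound of the plural form *ejibihma* is /a/ (a vowel), it takes -e, giving *ejibihmae*.

ejibihmae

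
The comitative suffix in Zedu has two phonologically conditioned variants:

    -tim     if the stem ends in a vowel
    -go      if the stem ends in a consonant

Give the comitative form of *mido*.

*mido* — final sound /o/ (a vowel) → -tim → *midotim*.

midotim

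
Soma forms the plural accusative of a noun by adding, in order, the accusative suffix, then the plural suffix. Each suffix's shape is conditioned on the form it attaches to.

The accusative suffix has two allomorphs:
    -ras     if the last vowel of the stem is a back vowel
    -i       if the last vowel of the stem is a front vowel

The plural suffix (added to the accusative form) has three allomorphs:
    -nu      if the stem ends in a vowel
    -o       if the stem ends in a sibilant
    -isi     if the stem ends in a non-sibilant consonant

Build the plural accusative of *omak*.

omakraso

Since the last vowel of *omak* is /a/ (a back vowel), it takes -ras, giving *omakras*.
Since the final sound of the accusative form *omakras* is /s/ (a sibilant), it takes -o, giving *omakraso*.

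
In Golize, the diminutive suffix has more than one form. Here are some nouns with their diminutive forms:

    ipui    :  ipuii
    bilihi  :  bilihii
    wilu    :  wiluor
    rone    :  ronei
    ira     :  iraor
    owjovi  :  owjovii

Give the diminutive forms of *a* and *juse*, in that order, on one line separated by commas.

aor, jusei

Looking at the last vowel of each stem: -i when the last vowel of the stem is a front vowel (*ipui*, *bilihi*, *rone*, *owjovi*); -or when the last vowel of the stem is a back vowel (*wilu*, *ira*).
*a*: last vowel = /a/, a back vowel → -or → *aor*.
The last vowel of *juse* is /e/, which is a front vowel, so the suffix is -i, giving *jusei*.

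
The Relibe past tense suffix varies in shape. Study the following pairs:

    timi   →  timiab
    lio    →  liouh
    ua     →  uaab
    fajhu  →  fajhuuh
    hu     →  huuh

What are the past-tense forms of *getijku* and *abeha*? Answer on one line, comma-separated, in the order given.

The alternation tracks the last vowel of the stem — -uh when the last vowel of the stem is a rounded vowel (*lio*, *fajhu*, *hu*); -ab when the last vowel of the stem is an unrounded vowel (*timi*, *ua*).
*getijku* — last vowel /u/ (a rounded vowel) → -uh → *getijkuuh*.
*abeha* — last vowel /a/ (an unrounded vowel) → -ab → *abehaab*.

getijkuuh, abehaab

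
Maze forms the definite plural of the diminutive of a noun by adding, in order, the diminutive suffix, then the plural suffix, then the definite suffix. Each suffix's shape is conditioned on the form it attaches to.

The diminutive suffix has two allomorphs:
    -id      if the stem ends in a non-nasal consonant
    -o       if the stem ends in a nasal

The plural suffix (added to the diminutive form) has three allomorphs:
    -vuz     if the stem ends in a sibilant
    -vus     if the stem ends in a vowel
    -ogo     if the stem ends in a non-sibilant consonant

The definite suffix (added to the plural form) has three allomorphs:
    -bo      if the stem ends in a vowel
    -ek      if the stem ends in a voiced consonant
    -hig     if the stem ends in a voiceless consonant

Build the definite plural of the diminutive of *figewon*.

figewonovushig

*figewon* — final consonant /n/ (a nasal) → -o → *figewono*.
The diminutive form *figewono*: final sound = /o/, a vowel → -vus → *figewonovus*.
The plural form *figewonovus* — final sound /s/ (a voiceless consonant) → -hig → *figewonovushig*.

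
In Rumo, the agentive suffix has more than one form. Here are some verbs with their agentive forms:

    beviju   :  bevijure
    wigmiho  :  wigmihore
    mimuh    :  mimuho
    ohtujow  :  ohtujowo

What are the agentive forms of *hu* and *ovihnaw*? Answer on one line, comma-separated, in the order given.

hure, ovihnawo

The suffix is conditioned by the final sound: -o when the stem ends in a consonant (*mimuh*, *ohtujow*); -re when the stem ends in a vowel (*beviju*, *wigmiho*).
*hu* — final sound /u/ (a vowel) → -re → *hure*.
Since the final sound of *ovihnaw* is /w/ (a consonant), it takes -o, giving *ovihnawo*.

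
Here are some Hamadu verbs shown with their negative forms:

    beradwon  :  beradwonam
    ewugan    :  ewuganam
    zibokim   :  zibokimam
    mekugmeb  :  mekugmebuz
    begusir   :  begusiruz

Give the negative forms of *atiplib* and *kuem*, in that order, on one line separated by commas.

The suffix is conditioned by the final consonant: -am when the stem ends in a nasal (*beradwon*, *ewugan*, *zibokim*); -uz when the stem ends in a non-nasal consonant (*mekugmeb*, *begusir*).
The final consonant of *atiplib* is /b/, which is non-nasal, so the suffix is -uz, giving *atiplibuz*.
The final consonant of *kuem* is /m/, which is a nasal, so the suffix is -am, giving *kuemam*.

atiplibuz, kuemam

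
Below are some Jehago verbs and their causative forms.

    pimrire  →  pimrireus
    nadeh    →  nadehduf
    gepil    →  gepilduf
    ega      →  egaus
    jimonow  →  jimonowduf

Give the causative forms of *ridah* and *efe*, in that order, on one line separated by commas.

The alternation tracks the final sound of the stem — -duf when the stem ends in a consonant (*nadeh*, *gepil*, *jimonow*); -us when the stem ends in a vowel (*pimrire*, *ega*).
The final sound of *ridah* is /h/, which is a consonant, so the suffix is -duf, giving *ridahduf*.
*efe* — final sound /e/ (a vowel) → -us → *efeus*.

ridahduf, efeus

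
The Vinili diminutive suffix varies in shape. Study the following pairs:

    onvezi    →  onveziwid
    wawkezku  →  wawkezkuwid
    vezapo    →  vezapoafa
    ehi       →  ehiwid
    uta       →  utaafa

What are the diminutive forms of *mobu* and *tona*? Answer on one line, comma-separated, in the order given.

mobuwid, tonaafa

The alternation tracks the last vowel of the stem — -wid when the last vowel of the stem is a high vowel (*onvezi*, *wawkezku*, *ehi*); -afa when the last vowel of the stem is a non-high vowel (*vezapo*, *uta*).
The last vowel of *mobu* is /u/, which is a high vowel, so the suffix is -wid, giving *mobuwid*.
The last vowel of *tona* is /a/, which is a non-high vowel, so the suffix is -afa, giving *tonaafa*.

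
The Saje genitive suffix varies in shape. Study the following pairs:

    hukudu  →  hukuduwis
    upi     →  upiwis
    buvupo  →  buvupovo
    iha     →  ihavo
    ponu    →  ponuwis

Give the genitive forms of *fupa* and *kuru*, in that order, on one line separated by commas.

The alternation tracks the last vowel of the stem — -wis when the last vowel of the stem is a high vowel (*hukudu*, *upi*, *ponu*); -vo when the last vowel of the stem is a non-high vowel (*buvupo*, *iha*).
Since the last vowel of *fupa* is /a/ (a non-high vowel), it takes -vo, giving *fupavo*.
*kuru*: last vowel = /u/, a high vowel → -wis → *kuruwis*.

fupavo, kuruwis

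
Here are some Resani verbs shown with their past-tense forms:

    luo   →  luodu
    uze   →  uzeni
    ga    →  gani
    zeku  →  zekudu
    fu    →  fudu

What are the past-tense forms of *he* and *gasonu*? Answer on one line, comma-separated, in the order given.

The pattern is rounding harmony: -du when the last vowel of the stem is a rounded vowel (*luo*, *zeku*, *fu*); -ni when the last vowel of the stem is an unrounded vowel (*uze*, *ga*).
*he*: last vowel = /e/, an unrounded vowel → -ni → *heni*.
Since the last vowel of *gasonu* is /u/ (a rounded vowel), it takes -du, giving *gasonudu*.

heni, gasonudu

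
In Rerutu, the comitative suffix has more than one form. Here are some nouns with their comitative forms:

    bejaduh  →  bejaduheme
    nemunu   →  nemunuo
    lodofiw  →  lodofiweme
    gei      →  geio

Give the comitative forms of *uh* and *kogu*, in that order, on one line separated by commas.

uheme, koguo

The pattern is consonant vs. vowel: -eme when the stem ends in a consonant (*bejaduh*, *lodofiw*); -o when the stem ends in a vowel (*nemunu*, *gei*).
*uh*: final sound = /h/, a consonant → -eme → *uheme*.
Since the final sound of *kogu* is /u/ (a vowel), it takes -o, giving *koguo*.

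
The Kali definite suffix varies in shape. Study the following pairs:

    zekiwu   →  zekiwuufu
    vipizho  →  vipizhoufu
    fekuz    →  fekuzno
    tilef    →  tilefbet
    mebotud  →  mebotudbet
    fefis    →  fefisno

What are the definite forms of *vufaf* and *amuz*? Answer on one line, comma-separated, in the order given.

vufafbet, amuzno

The alternation tracks the final sound of the stem — -no when the stem ends in a sibilant (*fekuz*, *fefis*); -bet when the stem ends in a non-sibilant consonant (*tilef*, *mebotud*); -ufu when the stem ends in a vowel (*zekiwu*, *vipizho*).
Since the final sound of *vufaf* is /f/ (a non-sibilant consonant), it takes -bet, giving *vufafbet*.
The final sound of *amuz* is /z/, which is a sibilant, so the suffix is -no, giving *amuzno*.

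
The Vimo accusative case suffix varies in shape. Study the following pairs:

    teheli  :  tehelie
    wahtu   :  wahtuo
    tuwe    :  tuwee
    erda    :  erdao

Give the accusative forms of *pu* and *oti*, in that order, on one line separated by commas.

The pattern is front/back vowel harmony: -e when the last vowel of the stem is a front vowel (*teheli*, *tuwe*); -o when the last vowel of the stem is a back vowel (*wahtu*, *erda*).
*pu*: last vowel = /u/, a back vowel → -o → *puo*.
*oti*: last vowel = /i/, a front vowel → -e → *otie*.

puo, otie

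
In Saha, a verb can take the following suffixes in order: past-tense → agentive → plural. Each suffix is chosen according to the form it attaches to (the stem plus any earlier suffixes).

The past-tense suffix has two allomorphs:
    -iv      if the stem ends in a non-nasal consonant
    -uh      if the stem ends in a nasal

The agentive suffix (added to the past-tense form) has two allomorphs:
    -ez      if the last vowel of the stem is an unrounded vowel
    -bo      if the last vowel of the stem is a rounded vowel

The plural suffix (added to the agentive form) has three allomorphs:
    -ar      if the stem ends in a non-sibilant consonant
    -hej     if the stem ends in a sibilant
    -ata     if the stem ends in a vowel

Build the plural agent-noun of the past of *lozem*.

lozemuhboata

The final consonant of *lozem* is /m/, which is a nasal, so the past-tense suffix is -uh, giving *lozemuh*.
The past-tense form *lozemuh* — last vowel /u/ (a rounded vowel) → -bo → *lozemuhbo*.
The agentive form *lozemuhbo* — final sound /o/ (a vowel) → -ata → *lozemuhboata*.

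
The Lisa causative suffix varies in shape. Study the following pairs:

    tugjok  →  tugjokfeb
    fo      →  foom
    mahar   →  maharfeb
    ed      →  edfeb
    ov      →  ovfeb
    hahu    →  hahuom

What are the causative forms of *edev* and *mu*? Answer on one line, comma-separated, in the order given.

Looking at the final sound of each stem: -feb when the stem ends in a consonant (*tugjok*, *mahar*, *ed*, *ov*); -om when the stem ends in a vowel (*fo*, *hahu*).
Since the final sound of *edev* is /v/ (a consonant), it takes -feb, giving *edevfeb*.
Since the final sound of *mu* is /u/ (a vowel), it takes -om, giving *muom*.

edevfeb, muom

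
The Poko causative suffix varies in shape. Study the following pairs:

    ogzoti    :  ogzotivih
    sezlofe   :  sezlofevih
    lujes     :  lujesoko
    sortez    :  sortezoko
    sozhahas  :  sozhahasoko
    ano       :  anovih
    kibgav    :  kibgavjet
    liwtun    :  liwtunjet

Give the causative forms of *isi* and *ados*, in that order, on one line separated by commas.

isivih, adosoko

The pattern is sibilance of the final sound: -oko when the stem ends in a sibilant (*lujes*, *sortez*, *sozhahas*); -jet when the stem ends in a non-sibilant consonant (*kibgav*, *liwtun*); -vih when the stem ends in a vowel (*ogzoti*, *sezlofe*, *ano*).
The final sound of *isi* is /i/, which is a vowel, so the suffix is -vih, giving *isivih*.
The final sound of *ados* is /s/, which is a sibilant, so the suffix is -oko, giving *adosoko*.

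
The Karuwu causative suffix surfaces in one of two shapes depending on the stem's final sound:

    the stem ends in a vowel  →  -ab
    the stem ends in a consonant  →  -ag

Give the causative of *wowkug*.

wowkugag

*wowkug*: final sound = /g/, a consonant → -ag → *wowkugag*.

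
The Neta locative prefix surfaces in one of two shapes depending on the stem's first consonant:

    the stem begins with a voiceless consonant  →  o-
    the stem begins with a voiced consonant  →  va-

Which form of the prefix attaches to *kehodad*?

Since the first consonant of *kehodad* is /k/ (voiceless), it takes o-.

o-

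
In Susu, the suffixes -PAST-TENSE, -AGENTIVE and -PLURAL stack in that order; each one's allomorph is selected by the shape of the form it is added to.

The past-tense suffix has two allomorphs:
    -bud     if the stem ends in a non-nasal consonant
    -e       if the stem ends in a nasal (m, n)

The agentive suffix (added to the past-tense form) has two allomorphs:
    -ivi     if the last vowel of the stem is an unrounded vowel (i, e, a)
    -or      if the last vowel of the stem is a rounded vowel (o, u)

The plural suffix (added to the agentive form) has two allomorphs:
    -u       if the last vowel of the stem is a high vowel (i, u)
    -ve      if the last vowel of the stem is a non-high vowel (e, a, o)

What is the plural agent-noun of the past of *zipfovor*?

*zipfovor*: final consonant = /r/, non-nasal → -bud → *zipfovorbud*.
The last vowel of the past-tense form *zipfovorbud* is /u/, which is a rounded vowel, so the agentive suffix is -or, giving *zipfovorbudor*.
The last vowel of the agentive form *zipfovorbudor* is /o/, which is a non-high vowel, so the plural suffix is -ve, giving *zipfovorbudorve*.

zipfovorbudorve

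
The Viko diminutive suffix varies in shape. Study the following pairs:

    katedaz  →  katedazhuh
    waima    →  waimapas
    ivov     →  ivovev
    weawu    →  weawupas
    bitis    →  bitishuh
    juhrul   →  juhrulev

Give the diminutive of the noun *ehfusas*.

ehfusashuh

The alternation tracks the final sound of the stem — -huh when the stem ends in a sibilant (*katedaz*, *bitis*); -ev when the stem ends in a non-sibilant consonant (*ivov*, *juhrul*); -pas when the stem ends in a vowel (*waima*, *weawu*).
The final sound of *ehfusas* is /s/, which is a sibilant, so the suffix is -huh, giving *ehfusashuh*.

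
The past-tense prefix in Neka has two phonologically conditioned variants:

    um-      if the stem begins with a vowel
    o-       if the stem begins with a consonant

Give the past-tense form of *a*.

The first sound of *a* is /a/, which is a vowel, so the prefix is um-, giving *uma*.

uma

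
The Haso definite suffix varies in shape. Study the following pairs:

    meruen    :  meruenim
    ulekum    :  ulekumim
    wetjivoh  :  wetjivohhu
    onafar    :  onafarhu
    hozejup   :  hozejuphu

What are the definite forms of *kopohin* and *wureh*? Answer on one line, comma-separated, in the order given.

kopohinim, wurehhu

The pattern is nasality of the final consonant: -im when the stem ends in a nasal (*meruen*, *ulekum*); -hu when the stem ends in a non-nasal consonant (*wetjivoh*, *onafar*, *hozejup*).
Since the final consonant of *kopohin* is /n/ (a nasal), it takes -im, giving *kopohinim*.
*wureh* — final consonant /h/ (non-nasal) → -hu → *wurehhu*.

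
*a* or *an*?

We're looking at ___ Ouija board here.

The indefinite article is chosen by the initial *sound* of the following word, not its spelling.
*Ouija* begins with the sound /wiː/ (pronounced /ˈwiːdʒə/) — a consonant sound.
So the article is *a*: We're looking at a Ouija board here.

a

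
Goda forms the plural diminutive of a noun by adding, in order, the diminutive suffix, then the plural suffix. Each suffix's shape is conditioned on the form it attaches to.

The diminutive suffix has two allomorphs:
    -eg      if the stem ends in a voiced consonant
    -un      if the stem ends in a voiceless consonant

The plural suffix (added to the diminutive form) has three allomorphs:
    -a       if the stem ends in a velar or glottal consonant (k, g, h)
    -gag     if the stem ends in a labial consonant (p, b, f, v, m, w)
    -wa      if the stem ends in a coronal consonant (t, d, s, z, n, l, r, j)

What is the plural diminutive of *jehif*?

Since the final consonant of *jehif* is /f/ (voiceless), it takes -un, giving *jehifun*.
The diminutive form *jehifun* — final consonant /n/ (coronal) → -wa → *jehifunwa*.

jehifunwa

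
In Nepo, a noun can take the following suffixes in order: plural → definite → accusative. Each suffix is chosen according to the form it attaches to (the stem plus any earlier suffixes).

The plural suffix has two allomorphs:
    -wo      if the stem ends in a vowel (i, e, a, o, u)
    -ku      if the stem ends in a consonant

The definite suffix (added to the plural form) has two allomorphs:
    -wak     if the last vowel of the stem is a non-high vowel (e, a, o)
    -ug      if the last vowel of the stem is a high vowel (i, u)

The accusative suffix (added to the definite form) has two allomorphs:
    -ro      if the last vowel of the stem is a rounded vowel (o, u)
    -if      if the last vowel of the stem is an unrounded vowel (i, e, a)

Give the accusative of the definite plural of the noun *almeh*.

almehkuugro

*almeh* — final sound /h/ (a consonant) → -ku → *almehku*.
The plural form *almehku* — last vowel /u/ (a high vowel) → -ug → *almehkuug*.
The definite form *almehkuug*: last vowel = /u/, a rounded vowel → -ro → *almehkuugro*.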